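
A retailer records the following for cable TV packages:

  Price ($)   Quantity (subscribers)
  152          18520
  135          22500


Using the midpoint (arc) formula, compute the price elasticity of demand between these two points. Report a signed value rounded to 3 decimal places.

-1.638

%ΔQ = (22500 − 18520) / [(18520 + 22500)/2] = 3980/20510 = 0.194051…
%ΔP = (135 − 152) / [(152 + 135)/2] = -17/143.5 = -0.118466…
Arc Ed = %ΔQ / %ΔP = (3980/20510) / (-17/143.5) = -1.63802…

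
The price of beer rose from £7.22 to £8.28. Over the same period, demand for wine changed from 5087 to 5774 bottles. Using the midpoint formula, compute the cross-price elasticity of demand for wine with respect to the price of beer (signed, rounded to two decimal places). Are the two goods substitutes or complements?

0.92; substitutes

%ΔQ_{wine} = (5774 − 5087)/avg = 687/5430.5 = 0.126507…
%ΔP_{beer} = (8.28 − 7.22)/avg = 1.06/7.75 = 0.136774…
E_cross = (687/5430.5) / (1.06/7.75) = 0.9249…
E_cross > 0 ⇒ the goods are substitutes.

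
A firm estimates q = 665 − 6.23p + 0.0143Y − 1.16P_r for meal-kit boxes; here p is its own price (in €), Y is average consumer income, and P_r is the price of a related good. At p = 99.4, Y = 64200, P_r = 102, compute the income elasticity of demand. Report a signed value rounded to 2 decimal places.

1.09

At the given values, q = 665 − 6.23(99.4) + 0.0143(64200) − 1.16(102) = 845.478.
∂q/∂Y = 0.0143.
E = (0.0143) × (64200/845.478) = 1.0858…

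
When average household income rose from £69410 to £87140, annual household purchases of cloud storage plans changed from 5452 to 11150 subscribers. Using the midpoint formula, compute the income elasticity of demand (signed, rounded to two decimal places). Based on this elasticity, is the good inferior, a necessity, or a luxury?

3.03; luxury

%ΔQ = (11150 − 5452)/[( 5452 + 11150)/2] = 5698/8301 = 0.686423…
%ΔIncome = (87140 − 69410)/[( 69410 + 87140)/2] = 17730/78275 = 0.226509…
E_income = (5698/8301) / (17730/78275) = 3.0304…
E_income > 1 ⇒ normal good, luxury.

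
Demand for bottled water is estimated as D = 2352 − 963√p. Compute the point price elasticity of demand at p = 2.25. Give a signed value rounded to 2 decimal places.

-0.80

dD/dp = −963/(2√p) = -321. At p = 2.25, D = 907.5.
Ed = (dD/dp)·(p/D) = (-321) × (2.25/907.5) = -0.7958…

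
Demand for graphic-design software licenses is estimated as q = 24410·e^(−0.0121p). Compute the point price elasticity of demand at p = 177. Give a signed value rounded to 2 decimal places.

dq/dp = −0.0121·q = -34.6916. At p = 177, q = 2867.08.
Ed = (dq/dp)·(p/q) = (-34.6916) × (177/2867.08) = -2.1417

-2.14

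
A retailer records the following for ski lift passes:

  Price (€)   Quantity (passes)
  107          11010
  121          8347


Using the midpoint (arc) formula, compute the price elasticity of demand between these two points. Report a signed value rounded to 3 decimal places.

%ΔQ = (8347 − 11010) / [(11010 + 8347)/2] = -2663/9678.5 = -0.275145…
%ΔP = (121 − 107) / [(107 + 121)/2] = 14/114 = 0.122807…
Arc Ed = %ΔQ / %ΔP = (-2663/9678.5) / (14/114) = -2.24047…

-2.240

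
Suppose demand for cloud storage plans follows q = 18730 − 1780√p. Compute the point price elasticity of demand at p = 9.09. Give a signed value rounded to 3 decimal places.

dq/dp = −1780/(2√p) = -295.194. At p = 9.09, q = 13363.4.
Ed = (dq/dp)·(p/q) = (-295.194) × (9.09/13363.4) = -0.20079…

-0.201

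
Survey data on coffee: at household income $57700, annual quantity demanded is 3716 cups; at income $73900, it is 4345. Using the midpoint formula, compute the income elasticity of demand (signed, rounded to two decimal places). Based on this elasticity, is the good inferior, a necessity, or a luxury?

%ΔQ = (4345 − 3716)/[( 3716 + 4345)/2] = 629/4030.5 = 0.156060…
%ΔIncome = (73900 − 57700)/[( 57700 + 73900)/2] = 16200/65800 = 0.246200…
E_income = (629/4030.5) / (16200/65800) = 0.6338…
0 < E_income < 1 ⇒ normal good, necessity.

0.63; necessity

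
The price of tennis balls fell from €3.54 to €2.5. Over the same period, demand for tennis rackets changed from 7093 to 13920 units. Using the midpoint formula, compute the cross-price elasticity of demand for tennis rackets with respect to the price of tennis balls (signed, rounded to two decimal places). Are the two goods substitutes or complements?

-1.89; complements

%ΔQ_{tennis rackets} = (13920 − 7093)/avg = 6827/10506.5 = 0.649788…
%ΔP_{tennis balls} = (2.5 − 3.54)/avg = -1.04/3.02 = -0.344370…
E_cross = (6827/10506.5) / (-1.04/3.02) = -1.8868…
E_cross < 0 ⇒ the goods are complements.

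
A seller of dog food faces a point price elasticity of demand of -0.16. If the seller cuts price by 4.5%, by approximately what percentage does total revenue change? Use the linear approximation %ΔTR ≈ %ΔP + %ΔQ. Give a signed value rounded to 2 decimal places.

%ΔQ ≈ Ed × %ΔP = (-0.16) × (-4.5%) = +0.7200%
%ΔTR ≈ %ΔP + %ΔQ = (-4.5%) + (+0.7200%) = -3.7800%

-3.78%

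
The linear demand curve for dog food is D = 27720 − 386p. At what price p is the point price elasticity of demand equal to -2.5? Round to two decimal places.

51.30

Ed = −386p/(27720 − 386p). Set this equal to -2.5:
386p = 2.5·(27720 − 386p) ⇒ 386p(1 + 2.5) = 2.5·27720
p = 2.5·27720 / (386·3.5) = 51.2953…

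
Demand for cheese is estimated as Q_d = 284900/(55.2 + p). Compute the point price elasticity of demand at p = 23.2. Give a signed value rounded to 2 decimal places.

dQ_d/dp = −284900/(55.2 + p)² = -46.3511. At p = 23.2, Q_d = 3633.93.
Ed = (dQ_d/dp)·(p/Q_d) = (-46.3511) × (23.2/3633.93) = -0.2959…

-0.30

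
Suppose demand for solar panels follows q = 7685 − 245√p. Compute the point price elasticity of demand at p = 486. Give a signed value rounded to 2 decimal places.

-1.18

dq/dp = −245/(2√p) = -5.55671. At p = 486, q = 2283.88.
Ed = (dq/dp)·(p/q) = (-5.55671) × (486/2283.88) = -1.1824…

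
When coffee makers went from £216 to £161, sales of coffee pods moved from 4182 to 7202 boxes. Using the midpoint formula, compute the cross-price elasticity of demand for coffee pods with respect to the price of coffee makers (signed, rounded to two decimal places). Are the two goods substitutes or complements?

-1.82; complements

%ΔQ_{coffee pods} = (7202 − 4182)/avg = 3020/5692 = 0.530569…
%ΔP_{coffee makers} = (161 − 216)/avg = -55/188.5 = -0.291777…
E_cross = (3020/5692) / (-55/188.5) = -1.8184…
E_cross < 0 ⇒ the goods are complements.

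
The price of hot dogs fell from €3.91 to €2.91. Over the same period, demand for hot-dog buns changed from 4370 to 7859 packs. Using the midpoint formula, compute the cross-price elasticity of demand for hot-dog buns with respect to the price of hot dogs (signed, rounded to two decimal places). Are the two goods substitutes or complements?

-1.95; complements

%ΔQ_{hot-dog buns} = (7859 − 4370)/avg = 3489/6114.5 = 0.570610…
%ΔP_{hot dogs} = (2.91 − 3.91)/avg = -1/3.41 = -0.293255…
E_cross = (3489/6114.5) / (-1/3.41) = -1.9457…
E_cross < 0 ⇒ the goods are complements.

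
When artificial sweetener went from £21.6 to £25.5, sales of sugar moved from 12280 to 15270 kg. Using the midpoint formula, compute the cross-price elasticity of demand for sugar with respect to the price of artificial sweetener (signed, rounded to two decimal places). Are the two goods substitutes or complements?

%ΔQ_{sugar} = (15270 − 12280)/avg = 2990/13775 = 0.217059…
%ΔP_{artificial sweetener} = (25.5 − 21.6)/avg = 3.9/23.55 = 0.165605…
E_cross = (2990/13775) / (3.9/23.55) = 1.3107…
E_cross > 0 ⇒ the goods are substitutes.

1.31; substitutes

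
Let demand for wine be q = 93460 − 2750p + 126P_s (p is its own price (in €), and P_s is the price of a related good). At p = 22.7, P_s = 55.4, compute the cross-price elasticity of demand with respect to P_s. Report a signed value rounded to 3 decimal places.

At the given values, q = 93460 − 2750(22.7) + 126(55.4) = 38015.4.
∂q/∂P_s = 126.
E = (126) × (55.4/38015.4) = 0.18362…

0.184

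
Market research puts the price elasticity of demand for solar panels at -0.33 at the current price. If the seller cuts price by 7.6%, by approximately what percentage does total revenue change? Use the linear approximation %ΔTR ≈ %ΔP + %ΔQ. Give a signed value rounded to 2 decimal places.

%ΔQ ≈ Ed × %ΔP = (-0.33) × (-7.6%) = +2.5080%
%ΔTR ≈ %ΔP + %ΔQ = (-7.6%) + (+2.5080%) = -5.0920%

-5.09%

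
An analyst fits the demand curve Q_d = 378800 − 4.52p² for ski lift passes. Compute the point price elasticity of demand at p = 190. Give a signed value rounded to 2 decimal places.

-1.51

dQ_d/dp = −2·4.52·p = -1717.6. At p = 190, Q_d = 215628.
Ed = (dQ_d/dp)·(p/Q_d) = (-1717.6) × (190/215628) = -1.5134…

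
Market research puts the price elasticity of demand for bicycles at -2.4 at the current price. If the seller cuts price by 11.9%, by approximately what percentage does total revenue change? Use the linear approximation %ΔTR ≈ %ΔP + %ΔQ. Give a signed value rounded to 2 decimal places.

%ΔQ ≈ Ed × %ΔP = (-2.4) × (-11.9%) = +28.5600%
%ΔTR ≈ %ΔP + %ΔQ = (-11.9%) + (+28.5600%) = +16.6600%

+16.66%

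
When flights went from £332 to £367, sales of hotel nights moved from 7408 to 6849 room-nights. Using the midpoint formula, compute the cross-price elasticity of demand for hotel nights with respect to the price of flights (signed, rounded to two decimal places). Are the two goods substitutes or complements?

-0.78; complements

%ΔQ_{hotel nights} = (6849 − 7408)/avg = -559/7128.5 = -0.078417…
%ΔP_{flights} = (367 − 332)/avg = 35/349.5 = 0.100143…
E_cross = (-559/7128.5) / (35/349.5) = -0.7830…
E_cross < 0 ⇒ the goods are complements.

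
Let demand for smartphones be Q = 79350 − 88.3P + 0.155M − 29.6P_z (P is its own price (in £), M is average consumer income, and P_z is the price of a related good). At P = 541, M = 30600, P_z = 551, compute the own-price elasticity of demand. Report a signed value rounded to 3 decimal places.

At the given values, Q = 79350 − 88.3(541) + 0.155(30600) − 29.6(551) = 20013.1.
∂Q/∂P = −88.3.
E = (-88.3) × (541/20013.1) = -2.38695…

-2.387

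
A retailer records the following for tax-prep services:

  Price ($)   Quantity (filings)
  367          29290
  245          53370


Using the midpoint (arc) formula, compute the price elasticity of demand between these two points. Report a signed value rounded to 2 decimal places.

-1.46

%ΔQ = (53370 − 29290) / [(29290 + 53370)/2] = 24080/41330 = 0.582627…
%ΔP = (245 − 367) / [(367 + 245)/2] = -122/306 = -0.398692…
Arc Ed = %ΔQ / %ΔP = (24080/41330) / (-122/306) = -1.4613…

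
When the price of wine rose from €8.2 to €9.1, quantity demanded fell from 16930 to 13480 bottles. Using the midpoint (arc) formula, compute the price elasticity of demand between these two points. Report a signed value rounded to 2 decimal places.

-2.18

%ΔQ = (13480 − 16930) / [(16930 + 13480)/2] = -3450/15205 = -0.226899…
%ΔP = (9.1 − 8.2) / [(8.2 + 9.1)/2] = 0.9/8.65 = 0.104046…
Arc Ed = %ΔQ / %ΔP = (-3450/15205) / (0.9/8.65) = -2.1807…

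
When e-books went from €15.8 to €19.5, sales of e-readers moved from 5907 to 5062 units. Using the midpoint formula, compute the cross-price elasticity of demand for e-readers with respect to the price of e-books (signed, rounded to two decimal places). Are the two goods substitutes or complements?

-0.73; complements

%ΔQ_{e-readers} = (5062 − 5907)/avg = -845/5484.5 = -0.154070…
%ΔP_{e-books} = (19.5 − 15.8)/avg = 3.7/17.65 = 0.209631…
E_cross = (-845/5484.5) / (3.7/17.65) = -0.7349…
E_cross < 0 ⇒ the goods are complements.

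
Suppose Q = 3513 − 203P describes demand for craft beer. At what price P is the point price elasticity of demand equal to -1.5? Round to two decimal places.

10.38

Ed = −203P/(3513 − 203P). Set this equal to -1.5:
203P = 1.5·(3513 − 203P) ⇒ 203P(1 + 1.5) = 1.5·3513
P = 1.5·3513 / (203·2.5) = 10.3832…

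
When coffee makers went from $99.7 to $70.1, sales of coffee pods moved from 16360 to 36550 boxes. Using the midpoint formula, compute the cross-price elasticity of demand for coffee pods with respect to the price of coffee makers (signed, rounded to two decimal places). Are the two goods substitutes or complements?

%ΔQ_{coffee pods} = (36550 − 16360)/avg = 20190/26455 = 0.763182…
%ΔP_{coffee makers} = (70.1 − 99.7)/avg = -29.6/84.9 = -0.348645…
E_cross = (20190/26455) / (-29.6/84.9) = -2.1889…
E_cross < 0 ⇒ the goods are complements.

-2.19; complements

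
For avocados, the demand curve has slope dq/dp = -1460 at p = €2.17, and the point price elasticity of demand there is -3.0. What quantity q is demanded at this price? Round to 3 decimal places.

Ed = (dq/dp)·(p/q) ⇒ q = (dq/dp)·p/Ed = (-1460)·2.17/(-3.0) = 1056.06666…

1056.067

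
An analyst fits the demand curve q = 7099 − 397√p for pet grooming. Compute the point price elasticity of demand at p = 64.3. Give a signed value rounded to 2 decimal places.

dq/dp = −397/(2√p) = -24.7545. At p = 64.3, q = 3915.56.
Ed = (dq/dp)·(p/q) = (-24.7545) × (64.3/3915.56) = -0.4065…

-0.41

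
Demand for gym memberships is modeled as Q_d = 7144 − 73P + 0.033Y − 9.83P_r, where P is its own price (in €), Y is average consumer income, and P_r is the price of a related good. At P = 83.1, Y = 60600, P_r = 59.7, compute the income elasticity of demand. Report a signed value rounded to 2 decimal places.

0.80

At the given values, Q_d = 7144 − 73(83.1) + 0.033(60600) − 9.83(59.7) = 2490.649.
∂Q_d/∂Y = 0.033.
E = (0.033) × (60600/2490.649) = 0.8029…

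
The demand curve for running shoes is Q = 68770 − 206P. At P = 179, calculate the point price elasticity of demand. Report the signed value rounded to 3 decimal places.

-1.156

dQ/dP = −206. At P = 179, Q = 68770 − 206(179) = 31896.
Ed = (dQ/dP)·(P/Q) = −206 × (179/31896) = -1.15606…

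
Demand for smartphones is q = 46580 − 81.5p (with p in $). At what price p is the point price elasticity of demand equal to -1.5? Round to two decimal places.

Ed = −81.5p/(46580 − 81.5p). Set this equal to -1.5:
81.5p = 1.5·(46580 − 81.5p) ⇒ 81.5p(1 + 1.5) = 1.5·46580
p = 1.5·46580 / (81.5·2.5) = 342.9202…

342.92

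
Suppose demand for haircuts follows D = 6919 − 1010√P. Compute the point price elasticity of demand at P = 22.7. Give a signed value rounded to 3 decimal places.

dD/dP = −1010/(2√P) = -105.993. At P = 22.7, D = 2106.9.
Ed = (dD/dP)·(P/D) = (-105.993) × (22.7/2106.9) = -1.14198…

-1.142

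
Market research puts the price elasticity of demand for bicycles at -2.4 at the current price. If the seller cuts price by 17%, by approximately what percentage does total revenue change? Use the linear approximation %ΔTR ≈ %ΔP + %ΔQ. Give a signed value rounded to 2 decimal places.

%ΔQ ≈ Ed × %ΔP = (-2.4) × (-17%) = +40.8000%
%ΔTR ≈ %ΔP + %ΔQ = (-17%) + (+40.8000%) = +23.8000%

+23.80%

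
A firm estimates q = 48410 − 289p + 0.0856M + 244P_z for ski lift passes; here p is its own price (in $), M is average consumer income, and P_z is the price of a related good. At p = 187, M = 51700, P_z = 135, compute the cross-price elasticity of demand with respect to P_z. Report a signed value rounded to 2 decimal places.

1.04

At the given values, q = 48410 − 289(187) + 0.0856(51700) + 244(135) = 31732.52.
∂q/∂P_z = 244.
E = (244) × (135/31732.52) = 1.0380…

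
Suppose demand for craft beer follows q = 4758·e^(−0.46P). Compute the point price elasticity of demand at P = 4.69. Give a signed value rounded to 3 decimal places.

dq/dP = −0.46·q = -253.067. At P = 4.69, q = 550.145.
Ed = (dq/dP)·(P/q) = (-253.067) × (4.69/550.145) = -2.1574

-2.157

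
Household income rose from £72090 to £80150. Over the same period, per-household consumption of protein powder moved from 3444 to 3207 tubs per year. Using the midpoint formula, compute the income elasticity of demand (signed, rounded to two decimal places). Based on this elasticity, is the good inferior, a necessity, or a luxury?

-0.67; inferior

%ΔQ = (3207 − 3444)/[( 3444 + 3207)/2] = -237/3325.5 = -0.071267…
%ΔIncome = (80150 − 72090)/[( 72090 + 80150)/2] = 8060/76120 = 0.105885…
E_income = (-237/3325.5) / (8060/76120) = -0.6730…
E_income < 0 ⇒ inferior good.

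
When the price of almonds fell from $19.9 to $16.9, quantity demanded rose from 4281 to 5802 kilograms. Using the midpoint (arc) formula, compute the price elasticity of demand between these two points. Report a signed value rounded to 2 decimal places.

-1.85

%ΔQ = (5802 − 4281) / [(4281 + 5802)/2] = 1521/5041.5 = 0.301695…
%ΔP = (16.9 − 19.9) / [(19.9 + 16.9)/2] = -3/18.4 = -0.163043…
Arc Ed = %ΔQ / %ΔP = (1521/5041.5) / (-3/18.4) = -1.8504…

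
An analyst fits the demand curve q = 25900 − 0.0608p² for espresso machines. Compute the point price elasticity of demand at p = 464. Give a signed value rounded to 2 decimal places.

-2.04

dq/dp = −2·0.0608·p = -56.4224. At p = 464, q = 12810.0032.
Ed = (dq/dp)·(p/q) = (-56.4224) × (464/12810.0032) = -2.0437…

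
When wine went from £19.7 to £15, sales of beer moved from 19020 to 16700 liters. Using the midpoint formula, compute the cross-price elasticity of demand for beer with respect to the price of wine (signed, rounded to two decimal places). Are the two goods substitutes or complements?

0.48; substitutes

%ΔQ_{beer} = (16700 − 19020)/avg = -2320/17860 = -0.129899…
%ΔP_{wine} = (15 − 19.7)/avg = -4.7/17.35 = -0.270893…
E_cross = (-2320/17860) / (-4.7/17.35) = 0.4795…
E_cross > 0 ⇒ the goods are substitutes.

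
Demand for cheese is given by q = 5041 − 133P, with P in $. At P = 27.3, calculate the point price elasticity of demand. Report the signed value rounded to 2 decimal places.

dq/dP = −133. At P = 27.3, q = 5041 − 133(27.3) = 1410.1.
Ed = (dq/dP)·(P/q) = −133 × (27.3/1410.1) = -2.5749…

-2.57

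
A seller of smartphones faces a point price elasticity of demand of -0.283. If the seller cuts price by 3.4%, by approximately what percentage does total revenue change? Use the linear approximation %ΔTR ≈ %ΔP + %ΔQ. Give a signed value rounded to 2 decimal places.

-2.44%

%ΔQ ≈ Ed × %ΔP = (-0.283) × (-3.4%) = +0.9622%
%ΔTR ≈ %ΔP + %ΔQ = (-3.4%) + (+0.9622%) = -2.4378%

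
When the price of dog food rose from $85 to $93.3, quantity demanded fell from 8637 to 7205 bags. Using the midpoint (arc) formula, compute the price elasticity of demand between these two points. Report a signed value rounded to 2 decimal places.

-1.94

%ΔQ = (7205 − 8637) / [(8637 + 7205)/2] = -1432/7921 = -0.180785…
%ΔP = (93.3 − 85) / [(85 + 93.3)/2] = 8.3/89.15 = 0.093101…
Arc Ed = %ΔQ / %ΔP = (-1432/7921) / (8.3/89.15) = -1.9418…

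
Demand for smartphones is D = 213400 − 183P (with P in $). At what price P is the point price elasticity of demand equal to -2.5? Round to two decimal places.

Ed = −183P/(213400 − 183P). Set this equal to -2.5:
183P = 2.5·(213400 − 183P) ⇒ 183P(1 + 2.5) = 2.5·213400
P = 2.5·213400 / (183·3.5) = 832.9430…

832.94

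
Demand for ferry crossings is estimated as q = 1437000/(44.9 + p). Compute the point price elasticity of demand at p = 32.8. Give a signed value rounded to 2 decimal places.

-0.42

dq/dp = −1437000/(44.9 + p)² = -238.021. At p = 32.8, q = 18494.2.
Ed = (dq/dp)·(p/q) = (-238.021) × (32.8/18494.2) = -0.4221…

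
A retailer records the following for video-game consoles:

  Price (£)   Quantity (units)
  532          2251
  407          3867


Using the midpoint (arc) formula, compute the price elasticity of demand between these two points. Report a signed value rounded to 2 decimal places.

%ΔQ = (3867 − 2251) / [(2251 + 3867)/2] = 1616/3059 = 0.528277…
%ΔP = (407 − 532) / [(532 + 407)/2] = -125/469.5 = -0.266240…
Arc Ed = %ΔQ / %ΔP = (1616/3059) / (-125/469.5) = -1.9842…

-1.98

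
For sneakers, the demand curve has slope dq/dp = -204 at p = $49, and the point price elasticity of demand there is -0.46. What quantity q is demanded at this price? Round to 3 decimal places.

Ed = (dq/dp)·(p/q) ⇒ q = (dq/dp)·p/Ed = (-204)·49/(-0.46) = 21730.43478…

21730.435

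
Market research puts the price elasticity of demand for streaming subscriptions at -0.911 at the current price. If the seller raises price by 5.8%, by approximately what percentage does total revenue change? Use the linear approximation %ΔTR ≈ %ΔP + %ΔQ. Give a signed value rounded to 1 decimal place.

%ΔQ ≈ Ed × %ΔP = (-0.911) × (+5.8%) = -5.2838%
%ΔTR ≈ %ΔP + %ΔQ = (+5.8%) + (-5.2838%) = +0.5162%

+0.5%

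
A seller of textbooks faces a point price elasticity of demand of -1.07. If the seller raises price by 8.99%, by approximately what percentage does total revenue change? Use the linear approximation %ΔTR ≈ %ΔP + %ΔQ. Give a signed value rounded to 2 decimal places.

-0.63%

%ΔQ ≈ Ed × %ΔP = (-1.07) × (+8.99%) = -9.6193%
%ΔTR ≈ %ΔP + %ΔQ = (+8.99%) + (-9.6193%) = -0.6293%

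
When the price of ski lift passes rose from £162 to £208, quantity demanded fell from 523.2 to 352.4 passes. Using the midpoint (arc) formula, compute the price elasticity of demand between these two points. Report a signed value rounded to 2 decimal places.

%ΔQ = (352.4 − 523.2) / [(523.2 + 352.4)/2] = -170.8/437.8 = -0.390132…
%ΔP = (208 − 162) / [(162 + 208)/2] = 46/185 = 0.248648…
Arc Ed = %ΔQ / %ΔP = (-170.8/437.8) / (46/185) = -1.5690…

-1.57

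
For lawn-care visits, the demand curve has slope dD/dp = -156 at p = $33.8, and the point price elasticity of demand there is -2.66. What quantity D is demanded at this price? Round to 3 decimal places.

1982.256

Ed = (dD/dp)·(p/D) ⇒ D = (dD/dp)·p/Ed = (-156)·33.8/(-2.66) = 1982.25563…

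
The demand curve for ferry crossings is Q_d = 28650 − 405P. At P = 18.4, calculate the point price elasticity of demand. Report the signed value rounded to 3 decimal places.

-0.352

dQ_d/dP = −405. At P = 18.4, Q_d = 28650 − 405(18.4) = 21198.
Ed = (dQ_d/dP)·(P/Q_d) = −405 × (18.4/21198) = -0.35154…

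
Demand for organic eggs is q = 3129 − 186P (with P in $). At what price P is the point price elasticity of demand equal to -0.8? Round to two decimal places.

7.48

Ed = −186P/(3129 − 186P). Set this equal to -0.8:
186P = 0.8·(3129 − 186P) ⇒ 186P(1 + 0.8) = 0.8·3129
P = 0.8·3129 / (186·1.8) = 7.4767…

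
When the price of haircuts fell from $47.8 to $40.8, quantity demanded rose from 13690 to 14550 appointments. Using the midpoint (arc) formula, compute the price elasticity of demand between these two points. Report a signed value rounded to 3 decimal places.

-0.385

%ΔQ = (14550 − 13690) / [(13690 + 14550)/2] = 860/14120 = 0.060906…
%ΔP = (40.8 − 47.8) / [(47.8 + 40.8)/2] = -7/44.3 = -0.158013…
Arc Ed = %ΔQ / %ΔP = (860/14120) / (-7/44.3) = -0.38545…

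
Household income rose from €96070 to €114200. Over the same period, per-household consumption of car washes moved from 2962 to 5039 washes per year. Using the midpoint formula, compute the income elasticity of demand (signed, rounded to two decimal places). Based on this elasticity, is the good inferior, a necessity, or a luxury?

%ΔQ = (5039 − 2962)/[( 2962 + 5039)/2] = 2077/4000.5 = 0.519185…
%ΔIncome = (114200 − 96070)/[( 96070 + 114200)/2] = 18130/105135 = 0.172444…
E_income = (2077/4000.5) / (18130/105135) = 3.0107…
E_income > 1 ⇒ normal good, luxury.

3.01; luxury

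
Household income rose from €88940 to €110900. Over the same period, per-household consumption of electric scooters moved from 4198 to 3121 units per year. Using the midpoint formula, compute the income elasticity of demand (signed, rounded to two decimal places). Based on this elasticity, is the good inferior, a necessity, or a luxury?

%ΔQ = (3121 − 4198)/[( 4198 + 3121)/2] = -1077/3659.5 = -0.294302…
%ΔIncome = (110900 − 88940)/[( 88940 + 110900)/2] = 21960/99920 = 0.219775…
E_income = (-1077/3659.5) / (21960/99920) = -1.3391…
E_income < 0 ⇒ inferior good.

-1.34; inferior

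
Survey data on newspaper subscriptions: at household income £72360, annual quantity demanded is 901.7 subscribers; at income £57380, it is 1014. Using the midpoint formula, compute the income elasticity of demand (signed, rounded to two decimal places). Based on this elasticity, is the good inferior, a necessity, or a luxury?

%ΔQ = (1014 − 901.7)/[( 901.7 + 1014)/2] = 112.3/957.85 = 0.117241…
%ΔIncome = (57380 − 72360)/[( 72360 + 57380)/2] = -14980/64870 = -0.230923…
E_income = (112.3/957.85) / (-14980/64870) = -0.5077…
E_income < 0 ⇒ inferior good.

-0.51; inferior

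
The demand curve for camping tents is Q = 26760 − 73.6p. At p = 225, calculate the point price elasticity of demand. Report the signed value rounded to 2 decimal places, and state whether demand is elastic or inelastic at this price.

dQ/dp = −73.6. At p = 225, Q = 26760 − 73.6(225) = 10200.
Ed = (dQ/dp)·(p/Q) = −73.6 × (225/10200) = -1.6235…
|Ed| = 1.62 > 1, so demand is elastic.

-1.62; elastic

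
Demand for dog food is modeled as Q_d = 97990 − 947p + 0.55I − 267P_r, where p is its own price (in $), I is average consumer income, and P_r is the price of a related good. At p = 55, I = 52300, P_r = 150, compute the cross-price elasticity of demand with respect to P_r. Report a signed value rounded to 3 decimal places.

-1.157

At the given values, Q_d = 97990 − 947(55) + 0.55(52300) − 267(150) = 34620.
∂Q_d/∂P_r = -267.
E = (-267) × (150/34620) = -1.15684…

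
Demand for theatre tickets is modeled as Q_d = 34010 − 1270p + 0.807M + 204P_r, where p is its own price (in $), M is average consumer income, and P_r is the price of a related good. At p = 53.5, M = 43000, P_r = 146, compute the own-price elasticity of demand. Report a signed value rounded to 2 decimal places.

At the given values, Q_d = 34010 − 1270(53.5) + 0.807(43000) + 204(146) = 30550.
∂Q_d/∂p = −1270.
E = (-1270) × (53.5/30550) = -2.2240…

-2.22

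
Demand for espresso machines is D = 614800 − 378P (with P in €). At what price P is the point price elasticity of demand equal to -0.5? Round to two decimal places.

542.15

Ed = −378P/(614800 − 378P). Set this equal to -0.5:
378P = 0.5·(614800 − 378P) ⇒ 378P(1 + 0.5) = 0.5·614800
P = 0.5·614800 / (378·1.5) = 542.1516…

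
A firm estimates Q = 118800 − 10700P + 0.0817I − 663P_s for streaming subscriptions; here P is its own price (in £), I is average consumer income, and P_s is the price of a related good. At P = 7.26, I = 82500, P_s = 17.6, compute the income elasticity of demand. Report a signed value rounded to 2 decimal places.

At the given values, Q = 118800 − 10700(7.26) + 0.0817(82500) − 663(17.6) = 36189.45.
∂Q/∂I = 0.0817.
E = (0.0817) × (82500/36189.45) = 0.1862…

0.19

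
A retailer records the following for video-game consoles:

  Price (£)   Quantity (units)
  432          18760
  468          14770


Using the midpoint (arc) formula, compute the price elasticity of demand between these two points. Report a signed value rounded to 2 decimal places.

%ΔQ = (14770 − 18760) / [(18760 + 14770)/2] = -3990/16765 = -0.237995…
%ΔP = (468 − 432) / [(432 + 468)/2] = 36/450 = 0.08
Arc Ed = %ΔQ / %ΔP = (-3990/16765) / (36/450) = -2.9749…

-2.97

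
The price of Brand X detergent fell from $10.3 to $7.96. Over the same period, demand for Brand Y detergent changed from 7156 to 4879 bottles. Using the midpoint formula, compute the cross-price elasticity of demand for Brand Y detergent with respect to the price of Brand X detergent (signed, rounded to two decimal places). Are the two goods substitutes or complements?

1.48; substitutes

%ΔQ_{Brand Y detergent} = (4879 − 7156)/avg = -2277/6017.5 = -0.378396…
%ΔP_{Brand X detergent} = (7.96 − 10.3)/avg = -2.34/9.13 = -0.256297…
E_cross = (-2277/6017.5) / (-2.34/9.13) = 1.4763…
E_cross > 0 ⇒ the goods are substitutes.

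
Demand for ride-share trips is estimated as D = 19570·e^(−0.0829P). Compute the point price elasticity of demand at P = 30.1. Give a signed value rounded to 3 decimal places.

-2.495

dD/dP = −0.0829·D = -133.8. At P = 30.1, D = 1613.99.
Ed = (dD/dP)·(P/D) = (-133.8) × (30.1/1613.99) = -2.49529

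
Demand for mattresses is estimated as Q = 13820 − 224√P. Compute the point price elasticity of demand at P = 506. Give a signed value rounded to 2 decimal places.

-0.29

dQ/dP = −224/(2√P) = -4.97901. At P = 506, Q = 8781.24.
Ed = (dQ/dP)·(P/Q) = (-4.97901) × (506/8781.24) = -0.2869…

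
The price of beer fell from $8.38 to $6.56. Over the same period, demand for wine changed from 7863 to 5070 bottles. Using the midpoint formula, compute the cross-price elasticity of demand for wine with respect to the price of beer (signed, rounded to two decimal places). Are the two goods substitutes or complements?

1.77; substitutes

%ΔQ_{wine} = (5070 − 7863)/avg = -2793/6466.5 = -0.431918…
%ΔP_{beer} = (6.56 − 8.38)/avg = -1.82/7.47 = -0.243641…
E_cross = (-2793/6466.5) / (-1.82/7.47) = 1.7727…
E_cross > 0 ⇒ the goods are substitutes.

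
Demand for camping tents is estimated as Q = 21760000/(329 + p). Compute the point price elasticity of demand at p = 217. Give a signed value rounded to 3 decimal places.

-0.397

dQ/dp = −21760000/(329 + p)² = -72.9917. At p = 217, Q = 39853.5.
Ed = (dQ/dp)·(p/Q) = (-72.9917) × (217/39853.5) = -0.39743…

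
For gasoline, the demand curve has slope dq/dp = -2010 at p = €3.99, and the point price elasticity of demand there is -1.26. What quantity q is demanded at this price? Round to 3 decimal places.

6365.000

Ed = (dq/dp)·(p/q) ⇒ q = (dq/dp)·p/Ed = (-2010)·3.99/(-1.26) = 6365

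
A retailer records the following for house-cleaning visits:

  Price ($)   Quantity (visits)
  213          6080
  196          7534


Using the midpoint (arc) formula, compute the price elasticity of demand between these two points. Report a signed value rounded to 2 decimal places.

-2.57

%ΔQ = (7534 − 6080) / [(6080 + 7534)/2] = 1454/6807 = 0.213603…
%ΔP = (196 − 213) / [(213 + 196)/2] = -17/204.5 = -0.083129…
Arc Ed = %ΔQ / %ΔP = (1454/6807) / (-17/204.5) = -2.5695…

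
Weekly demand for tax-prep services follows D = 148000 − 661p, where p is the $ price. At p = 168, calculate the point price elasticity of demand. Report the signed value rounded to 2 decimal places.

dD/dp = −661. At p = 168, D = 148000 − 661(168) = 36952.
Ed = (dD/dp)·(p/D) = −661 × (168/36952) = -3.0051…

-3.01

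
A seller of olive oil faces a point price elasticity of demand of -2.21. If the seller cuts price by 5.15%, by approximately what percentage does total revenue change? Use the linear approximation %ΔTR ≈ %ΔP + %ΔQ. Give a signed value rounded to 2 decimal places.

+6.23%

%ΔQ ≈ Ed × %ΔP = (-2.21) × (-5.15%) = +11.3815%
%ΔTR ≈ %ΔP + %ΔQ = (-5.15%) + (+11.3815%) = +6.2315%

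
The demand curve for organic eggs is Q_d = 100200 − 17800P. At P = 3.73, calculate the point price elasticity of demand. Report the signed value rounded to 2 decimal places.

-1.96

dQ_d/dP = −17800. At P = 3.73, Q_d = 100200 − 17800(3.73) = 33806.
Ed = (dQ_d/dP)·(P/Q_d) = −17800 × (3.73/33806) = -1.9639…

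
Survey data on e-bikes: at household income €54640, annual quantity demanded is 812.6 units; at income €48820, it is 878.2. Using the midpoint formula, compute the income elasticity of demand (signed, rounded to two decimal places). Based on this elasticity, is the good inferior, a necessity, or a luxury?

-0.69; inferior

%ΔQ = (878.2 − 812.6)/[( 812.6 + 878.2)/2] = 65.6/845.4 = 0.077596…
%ΔIncome = (48820 − 54640)/[( 54640 + 48820)/2] = -5820/51730 = -0.112507…
E_income = (65.6/845.4) / (-5820/51730) = -0.6897…
E_income < 0 ⇒ inferior good.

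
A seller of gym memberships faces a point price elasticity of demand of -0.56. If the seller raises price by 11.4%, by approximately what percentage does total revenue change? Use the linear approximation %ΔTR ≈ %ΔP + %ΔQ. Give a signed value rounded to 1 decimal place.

+5.0%

%ΔQ ≈ Ed × %ΔP = (-0.56) × (+11.4%) = -6.3840%
%ΔTR ≈ %ΔP + %ΔQ = (+11.4%) + (-6.3840%) = +5.0160%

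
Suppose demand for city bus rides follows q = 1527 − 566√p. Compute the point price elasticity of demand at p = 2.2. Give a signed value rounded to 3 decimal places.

dq/dp = −566/(2√p) = -190.799. At p = 2.2, q = 687.486.
Ed = (dq/dp)·(p/q) = (-190.799) × (2.2/687.486) = -0.61056…

-0.611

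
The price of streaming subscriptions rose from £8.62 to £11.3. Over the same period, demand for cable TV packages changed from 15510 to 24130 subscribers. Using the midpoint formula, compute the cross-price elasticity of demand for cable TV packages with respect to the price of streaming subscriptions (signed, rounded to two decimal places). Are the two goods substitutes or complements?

%ΔQ_{cable TV packages} = (24130 − 15510)/avg = 8620/19820 = 0.434914…
%ΔP_{streaming subscriptions} = (11.3 − 8.62)/avg = 2.68/9.96 = 0.269076…
E_cross = (8620/19820) / (2.68/9.96) = 1.6163…
E_cross > 0 ⇒ the goods are substitutes.

1.62; substitutes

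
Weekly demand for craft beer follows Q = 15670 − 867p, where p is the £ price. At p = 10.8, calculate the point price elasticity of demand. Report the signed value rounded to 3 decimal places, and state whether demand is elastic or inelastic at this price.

dQ/dp = −867. At p = 10.8, Q = 15670 − 867(10.8) = 6306.4.
Ed = (dQ/dp)·(p/Q) = −867 × (10.8/6306.4) = -1.48477…
|Ed| = 1.485 > 1, so demand is elastic.

-1.485; elastic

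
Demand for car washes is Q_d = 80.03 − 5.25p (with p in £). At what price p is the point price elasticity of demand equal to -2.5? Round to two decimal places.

10.89

Ed = −5.25p/(80.03 − 5.25p). Set this equal to -2.5:
5.25p = 2.5·(80.03 − 5.25p) ⇒ 5.25p(1 + 2.5) = 2.5·80.03
p = 2.5·80.03 / (5.25·3.5) = 10.8884…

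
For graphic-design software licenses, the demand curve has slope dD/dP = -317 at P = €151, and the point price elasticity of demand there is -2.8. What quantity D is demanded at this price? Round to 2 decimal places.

17095.36

Ed = (dD/dP)·(P/D) ⇒ D = (dD/dP)·P/Ed = (-317)·151/(-2.8) = 17095.3571…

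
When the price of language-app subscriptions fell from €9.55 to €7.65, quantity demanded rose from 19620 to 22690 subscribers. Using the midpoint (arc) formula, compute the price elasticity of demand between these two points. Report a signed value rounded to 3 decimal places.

-0.657

%ΔQ = (22690 − 19620) / [(19620 + 22690)/2] = 3070/21155 = 0.145119…
%ΔP = (7.65 − 9.55) / [(9.55 + 7.65)/2] = -1.9/8.6 = -0.220930…
Arc Ed = %ΔQ / %ΔP = (3070/21155) / (-1.9/8.6) = -0.65685…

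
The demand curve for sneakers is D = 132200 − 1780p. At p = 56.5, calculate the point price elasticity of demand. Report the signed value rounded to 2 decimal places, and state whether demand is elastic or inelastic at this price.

-3.18; elastic

dD/dp = −1780. At p = 56.5, D = 132200 − 1780(56.5) = 31630.
Ed = (dD/dp)·(p/D) = −1780 × (56.5/31630) = -3.1795…
|Ed| = 3.18 > 1, so demand is elastic.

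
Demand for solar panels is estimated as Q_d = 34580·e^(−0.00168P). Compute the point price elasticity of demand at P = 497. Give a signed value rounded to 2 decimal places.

-0.83

dQ_d/dP = −0.00168·Q_d = -25.2067. At P = 497, Q_d = 15004.
Ed = (dQ_d/dP)·(P/Q_d) = (-25.2067) × (497/15004) = -0.8349…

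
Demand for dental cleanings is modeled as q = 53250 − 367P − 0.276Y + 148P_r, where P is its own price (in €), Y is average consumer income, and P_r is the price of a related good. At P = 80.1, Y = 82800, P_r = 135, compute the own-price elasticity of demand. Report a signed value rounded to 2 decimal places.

At the given values, q = 53250 − 367(80.1) − 0.276(82800) + 148(135) = 20980.5.
∂q/∂P = −367.
E = (-367) × (80.1/20980.5) = -1.4011…

-1.40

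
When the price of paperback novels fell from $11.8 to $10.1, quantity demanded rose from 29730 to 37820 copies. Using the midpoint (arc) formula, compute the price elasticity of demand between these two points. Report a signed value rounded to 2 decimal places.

-1.54

%ΔQ = (37820 − 29730) / [(29730 + 37820)/2] = 8090/33775 = 0.239526…
%ΔP = (10.1 − 11.8) / [(11.8 + 10.1)/2] = -1.7/10.95 = -0.155251…
Arc Ed = %ΔQ / %ΔP = (8090/33775) / (-1.7/10.95) = -1.5428…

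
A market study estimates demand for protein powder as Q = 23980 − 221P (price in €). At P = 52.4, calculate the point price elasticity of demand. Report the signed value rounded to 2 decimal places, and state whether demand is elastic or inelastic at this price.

-0.93; inelastic

dQ/dP = −221. At P = 52.4, Q = 23980 − 221(52.4) = 12399.6.
Ed = (dQ/dP)·(P/Q) = −221 × (52.4/12399.6) = -0.9339…
|Ed| = 0.93 < 1, so demand is inelastic.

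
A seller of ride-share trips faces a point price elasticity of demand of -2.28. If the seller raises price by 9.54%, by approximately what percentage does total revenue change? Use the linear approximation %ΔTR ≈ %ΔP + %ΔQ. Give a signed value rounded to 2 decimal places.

-12.21%

%ΔQ ≈ Ed × %ΔP = (-2.28) × (+9.54%) = -21.7512%
%ΔTR ≈ %ΔP + %ΔQ = (+9.54%) + (-21.7512%) = -12.2112%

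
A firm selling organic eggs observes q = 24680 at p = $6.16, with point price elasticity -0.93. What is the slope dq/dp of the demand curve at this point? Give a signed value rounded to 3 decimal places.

-3726.039

Ed = (dq/dp)·(p/q) ⇒ dq/dp = Ed·q/p = (-0.93)·24680/6.16 = -3726.03896…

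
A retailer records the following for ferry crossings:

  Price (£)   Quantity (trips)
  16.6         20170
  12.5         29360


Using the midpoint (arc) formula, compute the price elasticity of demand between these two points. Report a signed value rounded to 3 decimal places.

%ΔQ = (29360 − 20170) / [(20170 + 29360)/2] = 9190/24765 = 0.371088…
%ΔP = (12.5 − 16.6) / [(16.6 + 12.5)/2] = -4.1/14.55 = -0.281786…
Arc Ed = %ΔQ / %ΔP = (9190/24765) / (-4.1/14.55) = -1.31691…

-1.317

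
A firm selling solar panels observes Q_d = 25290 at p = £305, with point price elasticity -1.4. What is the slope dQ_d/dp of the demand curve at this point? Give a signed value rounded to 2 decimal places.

-116.09

Ed = (dQ_d/dp)·(p/Q_d) ⇒ dQ_d/dp = Ed·Q_d/p = (-1.4)·25290/305 = -116.0852…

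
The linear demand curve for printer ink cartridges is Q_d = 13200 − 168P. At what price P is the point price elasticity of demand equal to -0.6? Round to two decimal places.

29.46

Ed = −168P/(13200 − 168P). Set this equal to -0.6:
168P = 0.6·(13200 − 168P) ⇒ 168P(1 + 0.6) = 0.6·13200
P = 0.6·13200 / (168·1.6) = 29.4642…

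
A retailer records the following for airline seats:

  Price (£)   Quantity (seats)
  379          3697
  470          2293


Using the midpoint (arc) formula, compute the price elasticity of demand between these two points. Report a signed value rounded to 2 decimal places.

%ΔQ = (2293 − 3697) / [(3697 + 2293)/2] = -1404/2995 = -0.468781…
%ΔP = (470 − 379) / [(379 + 470)/2] = 91/424.5 = 0.214369…
Arc Ed = %ΔQ / %ΔP = (-1404/2995) / (91/424.5) = -2.1867…

-2.19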